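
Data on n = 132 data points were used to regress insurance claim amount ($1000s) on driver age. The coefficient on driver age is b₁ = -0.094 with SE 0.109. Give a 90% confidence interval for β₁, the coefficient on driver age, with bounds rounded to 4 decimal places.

(-0.2746, 0.0866)

df = n − 2 = 132 − 2 = 130.
t* = t_{0.05, 130} = 1.656659.
Margin = t* × SE = 1.656659 × 0.109 = 0.180576.
CI: -0.094 ± 0.180576 → (-0.2746, 0.0866).
With 90% confidence, each one-unit increase in driver age is associated with a change of between -0.2746 and 0.0866 $1000s in insurance claim amount.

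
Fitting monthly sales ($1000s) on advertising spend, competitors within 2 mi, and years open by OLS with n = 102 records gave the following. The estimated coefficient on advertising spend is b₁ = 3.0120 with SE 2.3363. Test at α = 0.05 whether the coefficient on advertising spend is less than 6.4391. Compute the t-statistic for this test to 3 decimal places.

H₀: β₁ = 6.4391 vs H₁: β₁ < 6.4391.
t = (b₁ − β₁⁰)/SE = (3.0120 − 6.4391) / 2.3363 = -1.467.
df = n − k − 1 = 102 − 3 − 1 = 98.
One-sided p ≈ 0.0728, which is ≥ 0.05, so fail to reject H₀.
The data do not give significant evidence that the true slope on advertising spend is below 6.4391 $1000s per unit, holding the other predictors fixed.

t = -1.467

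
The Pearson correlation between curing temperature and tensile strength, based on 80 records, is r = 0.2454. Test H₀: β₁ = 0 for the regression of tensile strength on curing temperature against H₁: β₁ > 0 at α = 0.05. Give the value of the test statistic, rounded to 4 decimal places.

t = r·√(n − 2)/√(1 − r²) = 0.2454·√78/√0.939779 = 2.2357.
df = n − 2 = 78.
One-sided p ≈ 0.0141, which is < 0.05, so reject H₀.
There is evidence of a linear association between curing temperature and tensile strength.

t = 2.2357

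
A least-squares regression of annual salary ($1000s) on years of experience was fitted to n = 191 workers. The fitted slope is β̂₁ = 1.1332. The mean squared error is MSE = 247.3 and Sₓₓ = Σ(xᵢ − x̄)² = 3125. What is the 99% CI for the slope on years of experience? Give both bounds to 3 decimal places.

(0.401, 1.865)

SE(β̂₁) = √(MSE/Sₓₓ) = √(247.3/3125) = 0.281311.
df = n − 2 = 189.
t* = t_{0.005, 189} = 2.602092.
Margin = t* × SE = 2.602092 × 0.281311 = 0.73200.
CI: 1.1332 ± 0.73200 → (0.401, 1.865).
With 99% confidence, each one-unit increase in years of experience is associated with a change of between 0.401 and 1.865 $1000s in annual salary.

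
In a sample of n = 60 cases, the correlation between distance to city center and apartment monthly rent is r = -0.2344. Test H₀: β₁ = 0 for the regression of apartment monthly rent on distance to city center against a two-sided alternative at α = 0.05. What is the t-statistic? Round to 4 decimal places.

t = r·√(n − 2)/√(1 − r²) = -0.2344·√58/√0.945057 = -1.8363.
df = n − 2 = 58.
Two-sided p ≈ 0.0714, which is ≥ 0.05, so fail to reject H₀.
The data do not give significant evidence of a linear association between distance to city center and apartment monthly rent.

t = -1.8363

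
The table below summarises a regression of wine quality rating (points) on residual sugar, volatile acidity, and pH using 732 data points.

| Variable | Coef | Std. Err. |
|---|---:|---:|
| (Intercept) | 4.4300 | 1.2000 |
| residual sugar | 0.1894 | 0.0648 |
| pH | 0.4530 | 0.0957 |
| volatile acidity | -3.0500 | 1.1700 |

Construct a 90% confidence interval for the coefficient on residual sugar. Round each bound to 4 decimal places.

(0.0827, 0.2961)

Read off: b = 0.1894, SE = 0.0648 for residual sugar.
df = n − k − 1 = 732 − 3 − 1 = 728.
t* = t_{0.05, 728} = 1.646949.
Margin = t* × SE = 1.646949 × 0.0648 = 0.106722.
CI: 0.1894 ± 0.106722 → (0.0827, 0.2961).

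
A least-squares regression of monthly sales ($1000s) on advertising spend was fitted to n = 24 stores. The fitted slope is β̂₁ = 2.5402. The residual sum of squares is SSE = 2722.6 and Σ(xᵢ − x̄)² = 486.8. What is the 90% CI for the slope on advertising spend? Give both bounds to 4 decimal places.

(1.6744, 3.4060)

MSE = SSE/(n − 2) = 2722.6/22 = 123.755.
SE(β̂₁) = √(MSE/Sₓₓ) = √(123.755/486.8) = 0.504203.
df = n − 2 = 22.
t* = t_{0.05, 22} = 1.717144.
Margin = t* × SE = 1.717144 × 0.504203 = 0.865789.
CI: 2.5402 ± 0.865789 → (1.6744, 3.4060).
With 90% confidence, each one-unit increase in advertising spend is associated with a change of between 1.6744 and 3.4060 $1000s in monthly sales.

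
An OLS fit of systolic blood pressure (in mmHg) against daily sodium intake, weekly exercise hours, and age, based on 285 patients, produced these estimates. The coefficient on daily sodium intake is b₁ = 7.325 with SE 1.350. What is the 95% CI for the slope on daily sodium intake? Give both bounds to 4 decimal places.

(4.6676, 9.9824)

df = n − k − 1 = 285 − 3 − 1 = 281.
t* = t_{0.025, 281} = 1.968442.
Margin = t* × SE = 1.968442 × 1.350 = 2.657397.
CI: 7.325 ± 2.657397 → (4.6676, 9.9824).
With 95% confidence, each one-unit increase in daily sodium intake is associated with a change of between 4.6676 and 9.9824 mmHg in systolic blood pressure, holding the other predictors fixed.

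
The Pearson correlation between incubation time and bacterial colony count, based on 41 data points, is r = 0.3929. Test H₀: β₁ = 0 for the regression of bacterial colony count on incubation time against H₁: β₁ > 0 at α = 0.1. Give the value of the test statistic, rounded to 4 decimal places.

t = r·√(n − 2)/√(1 − r²) = 0.3929·√39/√0.84563 = 2.6682.
df = n − 2 = 39.
One-sided p ≈ 0.0055, which is < 0.1, so reject H₀.
There is evidence of a linear association between incubation time and bacterial colony count.

t = 2.6682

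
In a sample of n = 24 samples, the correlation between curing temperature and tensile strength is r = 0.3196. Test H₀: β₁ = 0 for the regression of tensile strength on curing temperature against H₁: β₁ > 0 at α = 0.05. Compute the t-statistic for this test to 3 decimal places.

t = r·√(n − 2)/√(1 − r²) = 0.3196·√22/√0.897856 = 1.582.
df = n − 2 = 22.
One-sided p ≈ 0.0640, which is ≥ 0.05, so fail to reject H₀.
The data do not give significant evidence of a linear association between curing temperature and tensile strength.

t = 1.582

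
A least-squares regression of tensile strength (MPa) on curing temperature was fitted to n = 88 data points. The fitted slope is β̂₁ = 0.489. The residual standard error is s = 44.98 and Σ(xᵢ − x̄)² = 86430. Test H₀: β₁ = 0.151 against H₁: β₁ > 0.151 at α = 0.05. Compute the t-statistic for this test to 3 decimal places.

SE(β̂₁) = s/√Sₓₓ = 44.98/√86430 = 0.152999.
t = (0.489 − 0.151) / 0.152999 = 2.209.
df = n − 2 = 86.
One-sided p ≈ 0.0149, which is < 0.05, so reject H₀.
There is evidence that the true slope on curing temperature exceeds 0.151 MPa per unit.

t = 2.209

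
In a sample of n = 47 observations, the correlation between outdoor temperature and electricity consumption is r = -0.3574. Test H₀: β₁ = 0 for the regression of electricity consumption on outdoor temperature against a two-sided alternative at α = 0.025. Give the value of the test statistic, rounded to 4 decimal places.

t = -2.5671

t = r·√(n − 2)/√(1 − r²) = -0.3574·√45/√0.872265 = -2.5671.
df = n − 2 = 45.
Two-sided p ≈ 0.0137, which is < 0.025, so reject H₀.
There is evidence of a linear association between outdoor temperature and electricity consumption.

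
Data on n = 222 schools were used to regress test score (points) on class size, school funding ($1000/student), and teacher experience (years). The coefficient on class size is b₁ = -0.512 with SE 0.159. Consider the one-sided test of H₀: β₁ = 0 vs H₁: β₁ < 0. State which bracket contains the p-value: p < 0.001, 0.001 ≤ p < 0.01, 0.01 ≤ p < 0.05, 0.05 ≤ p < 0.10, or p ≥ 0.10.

p < 0.001

t = -0.512 / 0.159 = -3.220.
df = n − k − 1 = 222 − 3 − 1 = 218.
One-sided p = P(T_{218} < t) ≈ 0.0007.
So p < 0.001.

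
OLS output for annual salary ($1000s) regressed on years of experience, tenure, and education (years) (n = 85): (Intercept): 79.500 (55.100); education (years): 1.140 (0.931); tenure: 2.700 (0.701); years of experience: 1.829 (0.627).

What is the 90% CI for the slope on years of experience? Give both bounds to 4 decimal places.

(0.7857, 2.8723)

Read off: b = 1.829, SE = 0.627 for years of experience.
df = n − k − 1 = 85 − 3 − 1 = 81.
t* = t_{0.05, 81} = 1.663884.
Margin = t* × SE = 1.663884 × 0.627 = 1.043255.
CI: 1.829 ± 1.043255 → (0.7857, 2.8723).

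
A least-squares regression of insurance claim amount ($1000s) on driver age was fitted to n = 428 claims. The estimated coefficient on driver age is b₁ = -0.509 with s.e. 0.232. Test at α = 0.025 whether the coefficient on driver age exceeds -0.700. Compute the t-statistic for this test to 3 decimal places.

H₀: β₁ = -0.700 vs H₁: β₁ > -0.700.
t = (b₁ − β₁⁰)/SE = (-0.509 − (-0.700)) / 0.232 = 0.823.
df = n − 2 = 428 − 2 = 426.
One-sided p ≈ 0.2054, which is ≥ 0.025, so fail to reject H₀.
The data do not give significant evidence that the true slope on driver age exceeds -0.700 $1000s per unit.

t = 0.823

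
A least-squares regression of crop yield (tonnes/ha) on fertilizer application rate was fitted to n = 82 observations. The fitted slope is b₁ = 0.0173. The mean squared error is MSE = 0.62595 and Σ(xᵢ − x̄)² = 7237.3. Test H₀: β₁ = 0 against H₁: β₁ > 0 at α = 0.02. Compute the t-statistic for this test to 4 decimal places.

t = 1.8602

SE(b₁) = √(MSE/Sₓₓ) = √(0.62595/7237.3) = 0.00929997.
t = 0.0173 / 0.00929997 = 1.8602.
df = n − 2 = 80.
One-sided p ≈ 0.0333, which is ≥ 0.02, so fail to reject H₀.
The data do not give significant evidence that the true slope on fertilizer application rate is positive.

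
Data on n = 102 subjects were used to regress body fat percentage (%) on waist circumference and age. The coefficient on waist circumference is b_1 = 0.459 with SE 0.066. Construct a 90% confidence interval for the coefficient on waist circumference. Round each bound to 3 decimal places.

(0.349, 0.569)

df = n − k − 1 = 102 − 2 − 1 = 99.
t* = t_{0.05, 99} = 1.660391.
Margin = t* × SE = 1.660391 × 0.066 = 0.10959.
CI: 0.459 ± 0.10959 → (0.349, 0.569).
With 90% confidence, each one-unit increase in waist circumference is associated with a change of between 0.349 and 0.569 % in body fat percentage, holding the other predictors fixed.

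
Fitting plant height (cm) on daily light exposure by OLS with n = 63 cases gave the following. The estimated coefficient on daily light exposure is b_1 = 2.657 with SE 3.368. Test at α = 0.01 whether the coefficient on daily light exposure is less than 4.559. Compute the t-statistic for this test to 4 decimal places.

H₀: β₁ = 4.559 vs H₁: β₁ < 4.559.
t = (b_1 − β₁⁰)/SE = (2.657 − 4.559) / 3.368 = -0.5647.
df = n − 2 = 63 − 2 = 61.
One-sided p ≈ 0.2872, which is ≥ 0.01, so fail to reject H₀.
The data do not give significant evidence that the true slope on daily light exposure is below 4.559 cm per unit.

t = -0.5647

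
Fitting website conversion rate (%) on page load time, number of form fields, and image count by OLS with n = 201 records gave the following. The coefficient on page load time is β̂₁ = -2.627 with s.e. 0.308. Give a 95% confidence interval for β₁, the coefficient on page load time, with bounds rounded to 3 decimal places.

(-3.234, -2.020)

df = n − k − 1 = 201 − 3 − 1 = 197.
t* = t_{0.025, 197} = 1.972079.
Margin = t* × SE = 1.972079 × 0.308 = 0.60740.
CI: -2.627 ± 0.60740 → (-3.234, -2.020).
With 95% confidence, each one-unit increase in page load time is associated with a change of between -3.234 and -2.020 % in website conversion rate, holding the other predictors fixed.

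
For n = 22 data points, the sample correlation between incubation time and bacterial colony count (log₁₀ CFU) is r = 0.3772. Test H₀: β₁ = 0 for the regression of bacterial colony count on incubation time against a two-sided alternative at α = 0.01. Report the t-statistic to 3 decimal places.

t = 1.821

t = r·√(n − 2)/√(1 − r²) = 0.3772·√20/√0.85772 = 1.821.
df = n − 2 = 20.
Two-sided p ≈ 0.0835, which is ≥ 0.01, so fail to reject H₀.
The data do not give significant evidence of a linear association between incubation time and bacterial colony count.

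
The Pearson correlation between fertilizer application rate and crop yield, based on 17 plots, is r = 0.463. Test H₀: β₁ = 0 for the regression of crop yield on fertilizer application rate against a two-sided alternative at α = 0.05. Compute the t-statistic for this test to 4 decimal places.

t = r·√(n − 2)/√(1 − r²) = 0.463·√15/√0.785631 = 2.0231.
df = n − 2 = 15.
Two-sided p ≈ 0.0613, which is ≥ 0.05, so fail to reject H₀.
The data do not give significant evidence of a linear association between fertilizer application rate and crop yield.

t = 2.0231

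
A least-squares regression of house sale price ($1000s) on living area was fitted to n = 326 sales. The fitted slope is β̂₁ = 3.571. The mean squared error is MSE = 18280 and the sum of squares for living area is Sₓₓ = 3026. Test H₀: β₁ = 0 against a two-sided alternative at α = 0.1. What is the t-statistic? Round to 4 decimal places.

SE(β̂₁) = √(MSE/Sₓₓ) = √(18280/3026) = 2.45784.
t = 3.571 / 2.45784 = 1.4529.
df = n − 2 = 324.
Two-sided p ≈ 0.1472, which is ≥ 0.1, so fail to reject H₀.
The data do not give significant evidence of an association between living area and house sale price.

t = 1.4529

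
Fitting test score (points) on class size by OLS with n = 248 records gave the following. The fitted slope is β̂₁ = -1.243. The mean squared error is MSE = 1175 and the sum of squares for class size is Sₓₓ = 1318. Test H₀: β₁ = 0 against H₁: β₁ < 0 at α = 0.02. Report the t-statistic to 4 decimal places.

SE(β̂₁) = √(MSE/Sₓₓ) = √(1175/1318) = 0.944194.
t = -1.243 / 0.944194 = -1.3165.
df = n − 2 = 246.
One-sided p ≈ 0.0946, which is ≥ 0.02, so fail to reject H₀.
The data do not give significant evidence that the true slope on class size is negative.

t = -1.3165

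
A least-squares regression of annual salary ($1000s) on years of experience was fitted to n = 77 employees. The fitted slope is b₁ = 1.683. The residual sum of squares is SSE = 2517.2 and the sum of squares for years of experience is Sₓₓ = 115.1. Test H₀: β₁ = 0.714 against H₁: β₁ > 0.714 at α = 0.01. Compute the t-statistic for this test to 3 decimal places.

t = 1.794

MSE = SSE/(n − 2) = 2517.2/75 = 33.5627.
SE(b₁) = √(MSE/Sₓₓ) = √(33.5627/115.1) = 0.539996.
t = (1.683 − 0.714) / 0.539996 = 1.794.
df = n − 2 = 75.
One-sided p ≈ 0.0384, which is ≥ 0.01, so fail to reject H₀.
The data do not give significant evidence that the true slope on years of experience exceeds 0.714 $1000s per unit.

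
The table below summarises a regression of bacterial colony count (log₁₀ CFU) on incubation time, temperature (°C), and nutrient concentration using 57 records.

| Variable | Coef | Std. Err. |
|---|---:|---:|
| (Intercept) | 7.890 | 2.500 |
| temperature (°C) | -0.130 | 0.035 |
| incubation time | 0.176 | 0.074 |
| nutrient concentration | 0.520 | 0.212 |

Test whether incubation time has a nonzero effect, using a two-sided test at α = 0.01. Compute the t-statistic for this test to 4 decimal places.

Read off: b = 0.176, SE = 0.074 for incubation time.
H₀: β₁ = 0 vs H₁: β₁ ≠ 0.
t = 0.176 / 0.074 = 2.3784.
df = n − k − 1 = 57 − 3 − 1 = 53.
Two-sided p ≈ 0.0210, which is ≥ 0.01, so fail to reject H₀.
The data do not give significant evidence of an association between incubation time and bacterial colony count, after adjusting for the other predictors.

t = 2.3784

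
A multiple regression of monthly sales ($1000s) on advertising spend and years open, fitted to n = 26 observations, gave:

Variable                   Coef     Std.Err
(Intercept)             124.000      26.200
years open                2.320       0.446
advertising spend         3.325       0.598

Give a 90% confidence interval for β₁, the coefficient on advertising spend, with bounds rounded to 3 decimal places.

(2.300, 4.350)

Read off: b = 3.325, SE = 0.598 for advertising spend.
df = n − k − 1 = 26 − 2 − 1 = 23.
t* = t_{0.05, 23} = 1.713872.
Margin = t* × SE = 1.713872 × 0.598 = 1.02490.
CI: 3.325 ± 1.02490 → (2.300, 4.350).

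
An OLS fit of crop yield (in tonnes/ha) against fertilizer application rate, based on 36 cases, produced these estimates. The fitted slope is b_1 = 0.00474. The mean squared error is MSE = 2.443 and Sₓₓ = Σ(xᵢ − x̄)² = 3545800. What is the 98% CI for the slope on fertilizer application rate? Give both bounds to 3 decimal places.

SE(b_1) = √(MSE/Sₓₓ) = √(2.443/3545800) = 0.000830051.
df = n − 2 = 34.
t* = t_{0.01, 34} = 2.44115.
Margin = t* × SE = 2.44115 × 0.000830051 = 0.00203.
CI: 0.00474 ± 0.00203 → (0.003, 0.007).
With 98% confidence, each one-unit increase in fertilizer application rate is associated with a change of between 0.003 and 0.007 tonnes/ha in crop yield.

(0.003, 0.007)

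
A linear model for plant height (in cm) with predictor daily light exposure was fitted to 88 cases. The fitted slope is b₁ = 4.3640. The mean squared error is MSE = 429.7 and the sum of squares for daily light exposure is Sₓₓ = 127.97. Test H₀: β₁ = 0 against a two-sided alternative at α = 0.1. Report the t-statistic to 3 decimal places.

SE(b₁) = √(MSE/Sₓₓ) = √(429.7/127.97) = 1.83244.
t = 4.3640 / 1.83244 = 2.382.
df = n − 2 = 86.
Two-sided p ≈ 0.0194, which is < 0.1, so reject H₀.
There is evidence that daily light exposure is associated with plant height.

t = 2.382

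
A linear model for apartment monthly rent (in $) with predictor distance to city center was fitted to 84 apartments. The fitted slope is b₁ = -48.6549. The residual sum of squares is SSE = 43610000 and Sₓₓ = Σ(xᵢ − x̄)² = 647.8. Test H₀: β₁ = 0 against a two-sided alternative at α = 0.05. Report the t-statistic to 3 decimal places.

t = -1.698

MSE = SSE/(n − 2) = 43610000/82 = 531829.
SE(b₁) = √(MSE/Sₓₓ) = √(531829/647.8) = 28.6527.
t = -48.6549 / 28.6527 = -1.698.
df = n − 2 = 82.
Two-sided p ≈ 0.0933, which is ≥ 0.05, so fail to reject H₀.
The data do not give significant evidence of an association between distance to city center and apartment monthly rent.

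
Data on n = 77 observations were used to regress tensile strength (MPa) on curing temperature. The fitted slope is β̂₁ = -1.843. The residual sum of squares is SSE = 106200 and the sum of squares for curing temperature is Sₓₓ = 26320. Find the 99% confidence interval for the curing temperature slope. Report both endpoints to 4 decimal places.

MSE = SSE/(n − 2) = 106200/75 = 1416.
SE(β̂₁) = √(MSE/Sₓₓ) = √(1416/26320) = 0.231947.
df = n − 2 = 75.
t* = t_{0.005, 75} = 2.642983.
Margin = t* × SE = 2.642983 × 0.231947 = 0.613032.
CI: -1.843 ± 0.613032 → (-2.4560, -1.2300).
With 99% confidence, each one-unit increase in curing temperature is associated with a change of between -2.4560 and -1.2300 MPa in tensile strength.

(-2.4560, -1.2300)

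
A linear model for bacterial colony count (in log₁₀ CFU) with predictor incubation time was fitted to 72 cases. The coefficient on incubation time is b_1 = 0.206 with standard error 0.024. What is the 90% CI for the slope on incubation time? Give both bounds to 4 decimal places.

df = n − 2 = 72 − 2 = 70.
t* = t_{0.05, 70} = 1.666914.
Margin = t* × SE = 1.666914 × 0.024 = 0.040006.
CI: 0.206 ± 0.040006 → (0.1660, 0.2460).
With 90% confidence, each one-unit increase in incubation time is associated with a change of between 0.1660 and 0.2460 log₁₀ CFU in bacterial colony count.

(0.1660, 0.2460)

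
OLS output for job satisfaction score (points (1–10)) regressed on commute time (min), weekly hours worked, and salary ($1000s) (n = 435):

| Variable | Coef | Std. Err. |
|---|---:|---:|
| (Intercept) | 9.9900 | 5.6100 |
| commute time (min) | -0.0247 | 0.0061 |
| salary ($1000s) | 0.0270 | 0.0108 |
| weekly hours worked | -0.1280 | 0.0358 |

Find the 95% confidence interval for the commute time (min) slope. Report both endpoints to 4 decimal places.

(-0.0367, -0.0127)

Read off: b = -0.0247, SE = 0.0061 for commute time (min).
df = n − k − 1 = 435 − 3 − 1 = 431.
t* = t_{0.025, 431} = 1.965483.
Margin = t* × SE = 1.965483 × 0.0061 = 0.011989.
CI: -0.0247 ± 0.011989 → (-0.0367, -0.0127).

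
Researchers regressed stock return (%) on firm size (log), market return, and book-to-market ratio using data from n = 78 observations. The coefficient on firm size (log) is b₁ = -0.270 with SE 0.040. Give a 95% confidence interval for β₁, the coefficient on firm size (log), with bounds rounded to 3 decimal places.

df = n − k − 1 = 78 − 3 − 1 = 74.
t* = t_{0.025, 74} = 1.992543.
Margin = t* × SE = 1.992543 × 0.040 = 0.07970.
CI: -0.270 ± 0.07970 → (-0.350, -0.190).
With 95% confidence, each one-unit increase in firm size (log) is associated with a change of between -0.350 and -0.190 % in stock return, holding the other predictors fixed.

(-0.350, -0.190)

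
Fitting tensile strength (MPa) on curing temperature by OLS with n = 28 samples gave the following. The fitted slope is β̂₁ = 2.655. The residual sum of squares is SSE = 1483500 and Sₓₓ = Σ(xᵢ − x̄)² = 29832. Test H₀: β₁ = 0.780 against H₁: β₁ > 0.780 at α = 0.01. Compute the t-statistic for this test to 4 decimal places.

MSE = SSE/(n − 2) = 1483500/26 = 57057.7.
SE(β̂₁) = √(MSE/Sₓₓ) = √(57057.7/29832) = 1.38298.
t = (2.655 − 0.780) / 1.38298 = 1.3558.
df = n − 2 = 26.
One-sided p ≈ 0.0934, which is ≥ 0.01, so fail to reject H₀.
The data do not give significant evidence that the true slope on curing temperature exceeds 0.780 MPa per unit.

t = 1.3558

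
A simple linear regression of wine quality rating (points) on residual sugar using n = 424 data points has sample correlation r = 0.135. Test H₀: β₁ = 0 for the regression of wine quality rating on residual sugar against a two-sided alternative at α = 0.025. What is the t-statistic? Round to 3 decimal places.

t = r·√(n − 2)/√(1 − r²) = 0.135·√422/√0.981775 = 2.799.
df = n − 2 = 422.
Two-sided p ≈ 0.0054, which is < 0.025, so reject H₀.
There is evidence of a linear association between residual sugar and wine quality rating.

t = 2.799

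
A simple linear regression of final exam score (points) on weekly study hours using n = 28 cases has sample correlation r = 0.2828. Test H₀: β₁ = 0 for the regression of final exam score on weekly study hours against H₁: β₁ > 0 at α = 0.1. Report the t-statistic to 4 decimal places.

t = 1.5034

t = r·√(n − 2)/√(1 − r²) = 0.2828·√26/√0.920024 = 1.5034.
df = n − 2 = 26.
One-sided p ≈ 0.0724, which is < 0.1, so reject H₀.
There is evidence of a linear association between weekly study hours and final exam score.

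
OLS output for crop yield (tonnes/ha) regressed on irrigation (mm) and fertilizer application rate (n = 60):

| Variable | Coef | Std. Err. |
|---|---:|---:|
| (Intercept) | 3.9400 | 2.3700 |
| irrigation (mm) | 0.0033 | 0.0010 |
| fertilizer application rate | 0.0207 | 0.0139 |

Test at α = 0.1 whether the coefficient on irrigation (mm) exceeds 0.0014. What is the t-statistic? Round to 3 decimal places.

t = 1.900

Read off: b = 0.0033, SE = 0.0010 for irrigation (mm).
H₀: β₁ = 0.0014 vs H₁: β₁ > 0.0014.
t = (0.0033 − 0.0014) / 0.0010 = 1.900.
df = n − k − 1 = 60 − 2 − 1 = 57.
One-sided p ≈ 0.0312, which is < 0.1, so reject H₀.
There is evidence that the true slope on irrigation (mm) exceeds 0.0014 tonnes/ha per unit, holding the other predictors fixed.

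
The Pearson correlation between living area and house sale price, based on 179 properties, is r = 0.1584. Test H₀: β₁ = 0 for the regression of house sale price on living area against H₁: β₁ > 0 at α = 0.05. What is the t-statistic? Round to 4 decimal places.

t = r·√(n − 2)/√(1 − r²) = 0.1584·√177/√0.974909 = 2.1343.
df = n − 2 = 177.
One-sided p ≈ 0.0171, which is < 0.05, so reject H₀.
There is evidence of a linear association between living area and house sale price.

t = 2.1343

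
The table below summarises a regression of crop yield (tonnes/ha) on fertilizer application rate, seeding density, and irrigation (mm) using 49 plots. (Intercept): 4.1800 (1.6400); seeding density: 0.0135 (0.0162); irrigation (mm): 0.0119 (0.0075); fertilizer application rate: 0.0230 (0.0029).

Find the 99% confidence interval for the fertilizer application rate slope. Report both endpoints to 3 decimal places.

Read off: b = 0.0230, SE = 0.0029 for fertilizer application rate.
df = n − k − 1 = 49 − 3 − 1 = 45.
t* = t_{0.005, 45} = 2.689585.
Margin = t* × SE = 2.689585 × 0.0029 = 0.00780.
CI: 0.0230 ± 0.00780 → (0.015, 0.031).

(0.015, 0.031)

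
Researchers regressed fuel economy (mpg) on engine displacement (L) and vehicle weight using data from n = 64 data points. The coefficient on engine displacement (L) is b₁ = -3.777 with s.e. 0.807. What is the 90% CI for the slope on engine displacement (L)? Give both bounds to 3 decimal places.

(-5.125, -2.429)

df = n − k − 1 = 64 − 2 − 1 = 61.
t* = t_{0.05, 61} = 1.670219.
Margin = t* × SE = 1.670219 × 0.807 = 1.34787.
CI: -3.777 ± 1.34787 → (-5.125, -2.429).
With 90% confidence, each one-unit increase in engine displacement (L) is associated with a change of between -5.125 and -2.429 mpg in fuel economy, holding the other predictors fixed.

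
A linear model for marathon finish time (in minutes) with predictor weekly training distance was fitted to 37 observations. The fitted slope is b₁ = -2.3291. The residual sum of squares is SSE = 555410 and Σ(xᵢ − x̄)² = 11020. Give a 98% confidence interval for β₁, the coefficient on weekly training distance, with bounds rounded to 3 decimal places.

(-5.254, 0.596)

MSE = SSE/(n − 2) = 555410/35 = 15868.9.
SE(b₁) = √(MSE/Sₓₓ) = √(15868.9/11020) = 1.2.
df = n − 2 = 35.
t* = t_{0.01, 35} = 2.437723.
Margin = t* × SE = 2.437723 × 1.2 = 2.92527.
CI: -2.3291 ± 2.92527 → (-5.254, 0.596).
With 98% confidence, each one-unit increase in weekly training distance is associated with a change of between -5.254 and 0.596 minutes in marathon finish time.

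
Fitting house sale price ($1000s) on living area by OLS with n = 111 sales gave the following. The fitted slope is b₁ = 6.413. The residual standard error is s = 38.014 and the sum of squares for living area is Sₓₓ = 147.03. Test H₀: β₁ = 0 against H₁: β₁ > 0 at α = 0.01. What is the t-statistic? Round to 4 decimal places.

t = 2.0456

SE(b₁) = s/√Sₓₓ = 38.014/√147.03 = 3.13502.
t = 6.413 / 3.13502 = 2.0456.
df = n − 2 = 109.
One-sided p ≈ 0.0216, which is ≥ 0.01, so fail to reject H₀.
The data do not give significant evidence that the true slope on living area is positive.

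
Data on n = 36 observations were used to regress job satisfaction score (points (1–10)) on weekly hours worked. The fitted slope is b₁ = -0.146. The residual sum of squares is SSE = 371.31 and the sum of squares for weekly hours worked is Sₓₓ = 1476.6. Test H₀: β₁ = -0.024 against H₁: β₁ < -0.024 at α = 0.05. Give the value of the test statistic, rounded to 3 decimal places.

t = -1.419

MSE = SSE/(n − 2) = 371.31/34 = 10.9209.
SE(b₁) = √(MSE/Sₓₓ) = √(10.9209/1476.6) = 0.0859998.
t = (-0.146 − (-0.024)) / 0.0859998 = -1.419.
df = n − 2 = 34.
One-sided p ≈ 0.0826, which is ≥ 0.05, so fail to reject H₀.
The data do not give significant evidence that the true slope on weekly hours worked is below -0.024 points (1–10) per unit.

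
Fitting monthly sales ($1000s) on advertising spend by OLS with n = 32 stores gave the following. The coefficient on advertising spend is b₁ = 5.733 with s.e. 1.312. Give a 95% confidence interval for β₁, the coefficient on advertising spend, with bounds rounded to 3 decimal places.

(3.054, 8.412)

df = n − 2 = 32 − 2 = 30.
t* = t_{0.025, 30} = 2.042272.
Margin = t* × SE = 2.042272 × 1.312 = 2.67946.
CI: 5.733 ± 2.67946 → (3.054, 8.412).
With 95% confidence, each one-unit increase in advertising spend is associated with a change of between 3.054 and 8.412 $1000s in monthly sales.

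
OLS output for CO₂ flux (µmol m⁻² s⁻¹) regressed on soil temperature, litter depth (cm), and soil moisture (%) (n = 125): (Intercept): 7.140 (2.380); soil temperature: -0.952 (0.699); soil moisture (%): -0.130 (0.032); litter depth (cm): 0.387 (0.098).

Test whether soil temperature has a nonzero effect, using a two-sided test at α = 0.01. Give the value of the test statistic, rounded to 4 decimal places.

t = -1.3619

Read off: b = -0.952, SE = 0.699 for soil temperature.
H₀: β₁ = 0 vs H₁: β₁ ≠ 0.
t = -0.952 / 0.699 = -1.3619.
df = n − k − 1 = 125 − 3 − 1 = 121.
Two-sided p ≈ 0.1757, which is ≥ 0.01, so fail to reject H₀.
The data do not give significant evidence of an association between soil temperature and CO₂ flux, after adjusting for the other predictors.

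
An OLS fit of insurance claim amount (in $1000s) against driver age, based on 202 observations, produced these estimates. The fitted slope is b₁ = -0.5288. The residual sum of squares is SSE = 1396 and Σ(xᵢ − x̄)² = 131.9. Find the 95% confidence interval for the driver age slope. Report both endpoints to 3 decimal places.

(-0.982, -0.075)

MSE = SSE/(n − 2) = 1396/200 = 6.98.
SE(b₁) = √(MSE/Sₓₓ) = √(6.98/131.9) = 0.230041.
df = n − 2 = 200.
t* = t_{0.025, 200} = 1.971896.
Margin = t* × SE = 1.971896 × 0.230041 = 0.45362.
CI: -0.5288 ± 0.45362 → (-0.982, -0.075).
With 95% confidence, each one-unit increase in driver age is associated with a change of between -0.982 and -0.075 $1000s in insurance claim amount.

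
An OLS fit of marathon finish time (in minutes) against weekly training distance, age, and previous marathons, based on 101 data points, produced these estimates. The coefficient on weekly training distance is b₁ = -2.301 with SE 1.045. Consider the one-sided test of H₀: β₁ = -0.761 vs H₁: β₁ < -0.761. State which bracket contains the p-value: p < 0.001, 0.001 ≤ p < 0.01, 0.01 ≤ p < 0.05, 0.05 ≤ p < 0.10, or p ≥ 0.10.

0.05 ≤ p < 0.10

t = (-2.301 − (-0.761)) / 1.045 = -1.474.
df = n − k − 1 = 101 − 3 − 1 = 97.
One-sided p = P(T_{97} < t) ≈ 0.0719.
So 0.05 ≤ p < 0.10.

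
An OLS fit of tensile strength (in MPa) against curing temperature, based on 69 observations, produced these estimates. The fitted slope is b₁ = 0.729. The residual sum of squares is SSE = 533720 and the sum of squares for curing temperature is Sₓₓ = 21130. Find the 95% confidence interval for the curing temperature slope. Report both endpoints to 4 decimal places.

(-0.4966, 1.9546)

MSE = SSE/(n − 2) = 533720/67 = 7965.97.
SE(b₁) = √(MSE/Sₓₓ) = √(7965.97/21130) = 0.614002.
df = n − 2 = 67.
t* = t_{0.025, 67} = 1.996008.
Margin = t* × SE = 1.996008 × 0.614002 = 1.225553.
CI: 0.729 ± 1.225553 → (-0.4966, 1.9546).
With 95% confidence, each one-unit increase in curing temperature is associated with a change of between -0.4966 and 1.9546 MPa in tensile strength.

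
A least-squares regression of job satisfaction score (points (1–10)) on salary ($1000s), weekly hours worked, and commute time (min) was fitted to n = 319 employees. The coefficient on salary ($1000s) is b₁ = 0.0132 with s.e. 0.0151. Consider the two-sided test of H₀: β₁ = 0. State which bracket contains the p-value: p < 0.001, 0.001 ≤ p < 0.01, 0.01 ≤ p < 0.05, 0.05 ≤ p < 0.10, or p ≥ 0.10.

p ≥ 0.10

t = 0.0132 / 0.0151 = 0.874.
df = n − k − 1 = 319 − 3 − 1 = 315.
Two-sided p = 2·P(T_{315} > |t|) ≈ 0.3827.
So p ≥ 0.10.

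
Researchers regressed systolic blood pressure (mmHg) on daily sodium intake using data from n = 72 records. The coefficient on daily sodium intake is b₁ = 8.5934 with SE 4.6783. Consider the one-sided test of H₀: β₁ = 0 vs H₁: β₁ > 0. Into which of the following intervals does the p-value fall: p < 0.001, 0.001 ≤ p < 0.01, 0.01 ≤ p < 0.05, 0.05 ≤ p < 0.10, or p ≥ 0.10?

t = 8.5934 / 4.6783 = 1.837.
df = n − 2 = 72 − 2 = 70.
One-sided p = P(T_{70} > t) ≈ 0.0352.
So 0.01 ≤ p < 0.05.

0.01 ≤ p < 0.05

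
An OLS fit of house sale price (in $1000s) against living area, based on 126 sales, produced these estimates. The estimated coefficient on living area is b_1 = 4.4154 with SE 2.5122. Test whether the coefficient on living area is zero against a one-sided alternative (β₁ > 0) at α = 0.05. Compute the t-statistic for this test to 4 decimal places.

t = 1.7576

H₀: β₁ = 0 vs H₁: β₁ > 0.
t = (b_1 − β₁⁰)/SE = 4.4154 / 2.5122 = 1.7576.
df = n − 2 = 126 − 2 = 124.
One-sided p ≈ 0.0406, which is < 0.05, so reject H₀.
There is evidence that the true slope on living area is positive.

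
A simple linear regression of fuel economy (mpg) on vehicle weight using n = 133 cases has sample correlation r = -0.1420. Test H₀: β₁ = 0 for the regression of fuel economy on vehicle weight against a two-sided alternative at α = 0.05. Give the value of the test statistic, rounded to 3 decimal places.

t = -1.642

t = r·√(n − 2)/√(1 − r²) = -0.1420·√131/√0.979836 = -1.642.
df = n − 2 = 131.
Two-sided p ≈ 0.1030, which is ≥ 0.05, so fail to reject H₀.
The data do not give significant evidence of a linear association between vehicle weight and fuel economy.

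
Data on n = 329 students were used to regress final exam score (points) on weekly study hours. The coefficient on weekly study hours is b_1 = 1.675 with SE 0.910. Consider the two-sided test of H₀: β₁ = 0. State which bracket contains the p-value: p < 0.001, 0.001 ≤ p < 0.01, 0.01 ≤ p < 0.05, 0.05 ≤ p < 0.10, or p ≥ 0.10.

t = 1.675 / 0.910 = 1.841.
df = n − 2 = 329 − 2 = 327.
Two-sided p = 2·P(T_{327} > |t|) ≈ 0.0666.
So 0.05 ≤ p < 0.10.

0.05 ≤ p < 0.10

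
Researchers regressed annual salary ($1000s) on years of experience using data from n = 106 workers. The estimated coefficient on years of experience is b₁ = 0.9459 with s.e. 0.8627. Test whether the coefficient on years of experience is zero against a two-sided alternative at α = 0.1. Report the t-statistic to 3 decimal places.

t = 1.096

H₀: β₁ = 0 vs H₁: β₁ ≠ 0.
t = (b₁ − β₁⁰)/SE = 0.9459 / 0.8627 = 1.096.
df = n − 2 = 106 − 2 = 104.
Two-sided p ≈ 0.2754, which is ≥ 0.1, so fail to reject H₀.
The data do not give significant evidence of an association between years of experience and annual salary.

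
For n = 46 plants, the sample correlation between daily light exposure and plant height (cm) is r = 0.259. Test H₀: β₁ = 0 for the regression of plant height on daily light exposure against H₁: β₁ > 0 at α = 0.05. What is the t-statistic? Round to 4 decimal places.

t = r·√(n − 2)/√(1 − r²) = 0.259·√44/√0.932919 = 1.7787.
df = n − 2 = 44.
One-sided p ≈ 0.0411, which is < 0.05, so reject H₀.
There is evidence of a linear association between daily light exposure and plant height.

t = 1.7787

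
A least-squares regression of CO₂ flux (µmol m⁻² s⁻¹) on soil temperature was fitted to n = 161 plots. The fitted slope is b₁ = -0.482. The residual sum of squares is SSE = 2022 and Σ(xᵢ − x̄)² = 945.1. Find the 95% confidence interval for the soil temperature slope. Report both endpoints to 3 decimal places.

MSE = SSE/(n − 2) = 2022/159 = 12.717.
SE(b₁) = √(MSE/Sₓₓ) = √(12.717/945.1) = 0.115999.
df = n − 2 = 159.
t* = t_{0.025, 159} = 1.974996.
Margin = t* × SE = 1.974996 × 0.115999 = 0.22910.
CI: -0.482 ± 0.22910 → (-0.711, -0.253).
With 95% confidence, each one-unit increase in soil temperature is associated with a change of between -0.711 and -0.253 µmol m⁻² s⁻¹ in CO₂ flux.

(-0.711, -0.253)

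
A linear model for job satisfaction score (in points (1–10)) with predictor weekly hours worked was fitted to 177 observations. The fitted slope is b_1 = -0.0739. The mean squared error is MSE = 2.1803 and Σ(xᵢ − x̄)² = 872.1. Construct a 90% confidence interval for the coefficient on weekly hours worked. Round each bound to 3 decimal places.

(-0.157, 0.009)

SE(b_1) = √(MSE/Sₓₓ) = √(2.1803/872.1) = 0.0500006.
df = n − 2 = 175.
t* = t_{0.05, 175} = 1.653607.
Margin = t* × SE = 1.653607 × 0.0500006 = 0.08268.
CI: -0.0739 ± 0.08268 → (-0.157, 0.009).
With 90% confidence, each one-unit increase in weekly hours worked is associated with a change of between -0.157 and 0.009 points (1–10) in job satisfaction score.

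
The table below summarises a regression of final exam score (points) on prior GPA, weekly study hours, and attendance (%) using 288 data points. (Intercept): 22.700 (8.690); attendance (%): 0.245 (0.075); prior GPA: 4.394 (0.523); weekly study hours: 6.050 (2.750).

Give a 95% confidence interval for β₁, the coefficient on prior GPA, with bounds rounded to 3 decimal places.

Read off: b = 4.394, SE = 0.523 for prior GPA.
df = n − k − 1 = 288 − 3 − 1 = 284.
t* = t_{0.025, 284} = 1.968352.
Margin = t* × SE = 1.968352 × 0.523 = 1.02945.
CI: 4.394 ± 1.02945 → (3.365, 5.423).

(3.365, 5.423)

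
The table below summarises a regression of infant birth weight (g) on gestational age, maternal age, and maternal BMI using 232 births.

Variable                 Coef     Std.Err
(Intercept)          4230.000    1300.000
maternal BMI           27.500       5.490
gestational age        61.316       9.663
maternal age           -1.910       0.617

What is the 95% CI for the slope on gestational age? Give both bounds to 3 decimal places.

Read off: b = 61.316, SE = 9.663 for gestational age.
df = n − k − 1 = 232 − 3 − 1 = 228.
t* = t_{0.025, 228} = 1.970423.
Margin = t* × SE = 1.970423 × 9.663 = 19.04020.
CI: 61.316 ± 19.04020 → (42.276, 80.356).

(42.276, 80.356)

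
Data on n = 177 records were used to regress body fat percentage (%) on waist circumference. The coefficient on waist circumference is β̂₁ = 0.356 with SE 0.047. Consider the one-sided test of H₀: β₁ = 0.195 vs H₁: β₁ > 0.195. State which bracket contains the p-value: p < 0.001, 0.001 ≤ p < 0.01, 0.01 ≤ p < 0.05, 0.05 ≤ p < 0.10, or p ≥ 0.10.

t = (0.356 − 0.195) / 0.047 = 3.426.
df = n − 2 = 177 − 2 = 175.
One-sided p = P(T_{175} > t) ≈ 0.0004.
So p < 0.001.

p < 0.001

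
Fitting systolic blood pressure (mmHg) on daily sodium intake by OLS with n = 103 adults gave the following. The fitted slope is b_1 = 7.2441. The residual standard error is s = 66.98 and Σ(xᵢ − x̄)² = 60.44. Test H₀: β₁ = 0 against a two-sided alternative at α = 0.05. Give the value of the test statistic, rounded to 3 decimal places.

t = 0.841

SE(b_1) = s/√Sₓₓ = 66.98/√60.44 = 8.61555.
t = 7.2441 / 8.61555 = 0.841.
df = n − 2 = 101.
Two-sided p ≈ 0.4024, which is ≥ 0.05, so fail to reject H₀.
The data do not give significant evidence of an association between daily sodium intake and systolic blood pressure.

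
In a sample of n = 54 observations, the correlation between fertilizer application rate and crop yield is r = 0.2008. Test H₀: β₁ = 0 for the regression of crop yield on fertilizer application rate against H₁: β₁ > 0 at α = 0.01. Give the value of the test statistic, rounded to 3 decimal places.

t = 1.478

t = r·√(n − 2)/√(1 − r²) = 0.2008·√52/√0.959679 = 1.478.
df = n − 2 = 52.
One-sided p ≈ 0.0727, which is ≥ 0.01, so fail to reject H₀.
The data do not give significant evidence of a linear association between fertilizer application rate and crop yield.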